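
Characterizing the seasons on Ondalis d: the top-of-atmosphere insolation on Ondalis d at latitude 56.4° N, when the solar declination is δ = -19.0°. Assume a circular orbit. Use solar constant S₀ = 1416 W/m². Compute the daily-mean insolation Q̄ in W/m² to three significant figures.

Q̄ ≈ 76.3 W/m²

cos H₀ = −tan(+56.4°) tan(-19.000°) = 0.5183, H₀ = 1.0260 rad.
Bracket: H₀ sin φ sin δ + cos φ cos δ sin H₀ = 1.0260×0.83292×-0.32557 + 0.55339×0.94552×0.85523 = -0.278224 + 0.447492 = 0.169268.
Q̄ = (S₀/π) × [bracket] = (1416/π) × 0.169268 = 76.29 W/m².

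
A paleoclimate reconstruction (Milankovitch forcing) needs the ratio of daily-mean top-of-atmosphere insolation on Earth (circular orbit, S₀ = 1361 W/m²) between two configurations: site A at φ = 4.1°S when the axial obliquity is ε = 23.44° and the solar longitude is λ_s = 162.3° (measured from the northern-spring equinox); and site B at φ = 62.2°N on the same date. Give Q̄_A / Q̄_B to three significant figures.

— Configuration A (φ=-4.1°):
Solar declination: sin δ = sin ε · sin λ_s = sin 23.44° × sin 162.3° = 0.12094, so δ = +6.946°.
cos H₀ = −tan(-4.1°) tan(+6.946°) = 0.0087, H₀ = 1.5621 rad.
Bracket: H₀ sin φ sin δ + cos φ cos δ sin H₀ = 1.5621×-0.07150×0.12094 + 0.99744×0.99266×0.99996 = -0.013508 + 0.990079 = 0.976571.
Q̄ = (S₀/π) × [bracket] = (1361/π) × 0.976571 = 423.07 W/m².
— Configuration B (φ=+62.2°):
cos H₀ = −tan(+62.2°) tan(+6.946°) = -0.2311, H₀ = 1.8040 rad.
Bracket: H₀ sin φ sin δ + cos φ cos δ sin H₀ = 1.8040×0.88458×0.12094 + 0.46639×0.99266×0.97293 = 0.192994 + 0.450434 = 0.643428.
Q̄ = (S₀/π) × [bracket] = (1361/π) × 0.643428 = 278.75 W/m².
Ratio Q̄_A / Q̄_B = 423.07 / 278.75 = 1.518.

Q̄_A / Q̄_B ≈ 1.52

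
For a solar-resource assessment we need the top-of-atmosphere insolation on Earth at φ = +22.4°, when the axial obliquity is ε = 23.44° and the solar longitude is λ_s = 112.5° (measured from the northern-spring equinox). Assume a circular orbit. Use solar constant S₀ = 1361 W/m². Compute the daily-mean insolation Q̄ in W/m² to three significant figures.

Solar declination: sin δ = sin ε · sin λ_s = sin 23.44° × sin 112.5° = 0.36751, so δ = +21.562°.
cos H₀ = −tan(+22.4°) tan(+21.562°) = -0.1629, H₀ = 1.7344 rad.
Bracket: H₀ sin φ sin δ + cos φ cos δ sin H₀ = 1.7344×0.38107×0.36751 + 0.92455×0.93002×0.98665 = 0.242898 + 0.848371 = 1.091269.
Q̄ = (S₀/π) × [bracket] = (1361/π) × 1.091269 = 472.8 W/m².

Q̄ ≈ 473 W/m²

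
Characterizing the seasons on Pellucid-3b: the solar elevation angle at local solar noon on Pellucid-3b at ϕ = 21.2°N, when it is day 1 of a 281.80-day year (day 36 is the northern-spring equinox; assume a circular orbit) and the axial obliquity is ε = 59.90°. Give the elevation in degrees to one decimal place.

Solar longitude: L_s = 360° × (1 − 36)/281.80 = -44.713°, i.e. -44.713° + 360° = 315.287°.
sin δ = sin 59.90° × sin 315.287° = -0.60868, so δ = -37.494°.
At local noon the hour angle is zero, so the zenith angle equals |ϕ − δ| = |+21.2° − (-37.494°)| = 58.694°.
Elevation = 90° − 58.694° = 31.3°.

31.3°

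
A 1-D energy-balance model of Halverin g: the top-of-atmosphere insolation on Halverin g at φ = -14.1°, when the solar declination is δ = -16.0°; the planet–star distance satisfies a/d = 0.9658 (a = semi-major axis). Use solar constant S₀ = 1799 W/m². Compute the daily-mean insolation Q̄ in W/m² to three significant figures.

cos H₀ = −tan(-14.1°) tan(-16.000°) = -0.0720, H₀ = 1.6429 rad.
Bracket: H₀ sin φ sin δ + cos φ cos δ sin H₀ = 1.6429×-0.24362×-0.27564 + 0.96987×0.96126×0.99740 = 0.110323 + 0.929873 = 1.040196.
Inverse-square distance factor (a/d)² = 0.9658² = 0.932770.
Q̄ = (S₀/π) × 0.932770 × [bracket] = (1799/π) × 0.932770 × 1.040196 = 555.6 W/m².

Q̄ ≈ 556 W/m²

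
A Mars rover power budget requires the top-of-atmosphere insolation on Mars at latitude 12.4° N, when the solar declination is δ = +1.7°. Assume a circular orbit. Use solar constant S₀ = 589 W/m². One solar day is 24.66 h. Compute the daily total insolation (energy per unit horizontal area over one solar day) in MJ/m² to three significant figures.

16.4 MJ/m²

cos H₀ = −tan(+12.4°) tan(+1.700°) = -0.0065, H₀ = 1.5773 rad.
Bracket: H₀ sin φ sin δ + cos φ cos δ sin H₀ = 1.5773×0.21474×0.02967 + 0.97667×0.99956×0.99998 = 0.010050 + 0.976221 = 0.986271.
Q̄ = (S₀/π) × [bracket] = (589/π) × 0.986271 = 184.91 W/m².
Daily total = Q̄ × 24.66 h × 3600 s/h = 184.91 × 24.66 × 3600 / 10⁶ = 16.42 MJ/m².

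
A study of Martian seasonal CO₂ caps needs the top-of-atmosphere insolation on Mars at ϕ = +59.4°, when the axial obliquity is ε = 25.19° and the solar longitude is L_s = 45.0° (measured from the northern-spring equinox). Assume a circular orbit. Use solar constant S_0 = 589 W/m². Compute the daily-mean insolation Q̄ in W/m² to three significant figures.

Q̄ ≈ 181 W/m²

Solar declination: sin δ = sin ε · sin L_s = sin 25.19° × sin 45.0° = 0.30096, so δ = +17.515°.
cos h₀ = −tan(+59.4°) tan(+17.515°) = -0.5336, h₀ = 2.1337 rad.
Bracket: h₀ sin ϕ sin δ + cos ϕ cos δ sin h₀ = 2.1337×0.86074×0.30096 + 0.50904×0.95364×0.84571 = 0.552731 + 0.410542 = 0.963273.
Q̄ = (S_0/π) × [bracket] = (589/π) × 0.963273 = 180.6 W/m².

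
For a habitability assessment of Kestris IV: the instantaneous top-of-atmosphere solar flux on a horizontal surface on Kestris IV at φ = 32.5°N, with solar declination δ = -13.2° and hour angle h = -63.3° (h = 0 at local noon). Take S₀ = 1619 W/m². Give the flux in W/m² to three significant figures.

399 W/m²

cos θ_z = sin φ sin δ + cos φ cos δ cos h = -0.122693 + 0.368939 = 0.246246.
Flux = S₀ · cos θ_z = 1619 × 0.246246 = 398.7 W/m².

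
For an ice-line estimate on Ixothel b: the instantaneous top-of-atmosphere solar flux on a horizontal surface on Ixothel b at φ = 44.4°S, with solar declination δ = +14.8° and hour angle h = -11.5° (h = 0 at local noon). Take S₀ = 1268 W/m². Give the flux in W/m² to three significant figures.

cos θ_z = sin φ sin δ + cos φ cos δ cos h = -0.178726 + 0.676902 = 0.498176.
Flux = S₀ · cos θ_z = 1268 × 0.498176 = 631.7 W/m².

632 W/m²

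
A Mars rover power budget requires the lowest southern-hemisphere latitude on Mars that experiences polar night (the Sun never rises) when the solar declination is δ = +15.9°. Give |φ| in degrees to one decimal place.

Polar night requires cos H₀ = −tan φ tan δ ≥ 1, i.e. tan φ tan δ ≤ −1.
The boundary is |tan φ| · |tan δ| = 1, so |φ| = 90° − |δ| = 90° − 15.9° = 74.1° in the southern hemisphere.

|φ| = 74.1°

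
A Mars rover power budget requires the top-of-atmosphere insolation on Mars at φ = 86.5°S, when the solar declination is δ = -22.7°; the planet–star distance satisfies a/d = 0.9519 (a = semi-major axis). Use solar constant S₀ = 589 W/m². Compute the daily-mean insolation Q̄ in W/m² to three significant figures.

cos H₀ = −tan(-86.5°) tan(-22.700°) = -6.8393 ≤ −1 ⇒ polar day, H₀ = π.
Bracket: H₀ sin φ sin δ + cos φ cos δ sin H₀ = 3.1416×-0.99813×-0.38591 + 0.06105×0.92254×0.00000 = 1.210108 + 0.000000 = 1.210108.
Inverse-square distance factor (a/d)² = 0.9519² = 0.906114.
Q̄ = (S₀/π) × 0.906114 × [bracket] = (589/π) × 0.906114 × 1.210108 = 205.6 W/m².

Q̄ ≈ 206 W/m²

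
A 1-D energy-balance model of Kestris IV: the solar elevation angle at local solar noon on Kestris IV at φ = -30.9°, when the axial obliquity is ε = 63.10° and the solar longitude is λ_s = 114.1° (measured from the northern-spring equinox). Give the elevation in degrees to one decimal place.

4.6°

Solar declination: sin δ = sin ε · sin λ_s = sin 63.10° × sin 114.1° = 0.81406, so δ = +54.495°.
At local noon the hour angle is zero, so the zenith angle equals |φ − δ| = |-30.9° − (+54.495°)| = 85.395°.
Elevation = 90° − 85.395° = 4.6°.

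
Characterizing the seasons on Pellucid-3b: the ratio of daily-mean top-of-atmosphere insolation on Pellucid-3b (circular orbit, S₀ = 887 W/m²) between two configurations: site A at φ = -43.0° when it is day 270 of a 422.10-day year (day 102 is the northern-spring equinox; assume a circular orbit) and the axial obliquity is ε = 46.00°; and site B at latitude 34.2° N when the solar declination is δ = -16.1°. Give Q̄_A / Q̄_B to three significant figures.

— Configuration A (φ=-43.0°):
Solar longitude: λ_s = 360° × (270 − 102)/422.10 = 143.284°.
sin δ = sin 46.00° × sin 143.284° = 0.43006, so δ = +25.471°.
cos H₀ = −tan(-43.0°) tan(+25.471°) = 0.4442, H₀ = 1.1105 rad.
Bracket: H₀ sin φ sin δ + cos φ cos δ sin H₀ = 1.1105×-0.68200×0.43006 + 0.73135×0.90280×0.89592 = -0.325711 + 0.591543 = 0.265832.
Q̄ = (S₀/π) × [bracket] = (887/π) × 0.265832 = 75.055 W/m².
— Configuration B (φ=+34.2°):
cos H₀ = −tan(+34.2°) tan(-16.100°) = 0.1962, H₀ = 1.3734 rad.
Bracket: H₀ sin φ sin δ + cos φ cos δ sin H₀ = 1.3734×0.56208×-0.27731 + 0.82708×0.96078×0.98057 = -0.214072 + 0.779202 = 0.565130.
Q̄ = (S₀/π) × [bracket] = (887/π) × 0.565130 = 159.56 W/m².
Ratio Q̄_A / Q̄_B = 75.055 / 159.56 = 0.4704.

Q̄_A / Q̄_B ≈ 0.470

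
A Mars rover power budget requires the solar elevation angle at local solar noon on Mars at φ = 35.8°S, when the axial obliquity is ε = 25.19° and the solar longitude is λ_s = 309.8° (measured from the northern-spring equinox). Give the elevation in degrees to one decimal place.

Solar declination: sin δ = sin ε · sin λ_s = sin 25.19° × sin 309.8° = -0.32700, so δ = -19.087°.
At local noon the hour angle is zero, so the zenith angle equals |φ − δ| = |-35.8° − (-19.087°)| = 16.713°.
Elevation = 90° − 16.713° = 73.3°.

73.3°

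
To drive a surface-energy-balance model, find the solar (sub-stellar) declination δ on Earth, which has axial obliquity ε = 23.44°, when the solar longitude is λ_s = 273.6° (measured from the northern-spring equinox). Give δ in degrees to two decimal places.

sin δ = sin ε · sin λ_s = sin 23.44° × sin 273.6° = -0.397004.
δ = arcsin(-0.397004) = -23.39°.

δ = -23.39°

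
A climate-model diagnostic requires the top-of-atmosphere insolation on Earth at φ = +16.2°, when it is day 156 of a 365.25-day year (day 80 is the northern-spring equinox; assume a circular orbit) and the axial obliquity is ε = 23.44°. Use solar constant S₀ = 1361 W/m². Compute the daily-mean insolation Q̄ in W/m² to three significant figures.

Q̄ ≈ 460 W/m²

Solar longitude: λ_s = 360° × (156 − 80)/365.25 = 74.908°.
sin δ = sin 23.44° × sin 74.908° = 0.38407, so δ = +22.586°.
cos H₀ = −tan(+16.2°) tan(+22.586°) = -0.1209, H₀ = 1.6919 rad.
Bracket: H₀ sin φ sin δ + cos φ cos δ sin H₀ = 1.6919×0.27899×0.38407 + 0.96029×0.92330×0.99267 = 0.181290 + 0.880137 = 1.061427.
Q̄ = (S₀/π) × [bracket] = (1361/π) × 1.061427 = 459.8 W/m².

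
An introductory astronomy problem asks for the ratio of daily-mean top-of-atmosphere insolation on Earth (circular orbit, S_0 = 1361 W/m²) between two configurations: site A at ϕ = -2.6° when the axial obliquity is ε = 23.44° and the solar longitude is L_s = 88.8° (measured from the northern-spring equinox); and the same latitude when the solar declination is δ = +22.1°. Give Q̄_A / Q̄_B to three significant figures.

— Configuration A (ϕ=-2.6°):
Solar declination: sin δ = sin ε · sin L_s = sin 23.44° × sin 88.8° = 0.39770, so δ = +23.435°.
cos h₀ = −tan(-2.6°) tan(+23.435°) = 0.0197, h₀ = 1.5511 rad.
Bracket: h₀ sin ϕ sin δ + cos ϕ cos δ sin h₀ = 1.5511×-0.04536×0.39770 + 0.99897×0.91751×0.99981 = -0.027981 + 0.916391 = 0.888410.
Q̄ = (S_0/π) × [bracket] = (1361/π) × 0.888410 = 384.88 W/m².
— Configuration B (ϕ=-2.6°):
cos h₀ = −tan(-2.6°) tan(+22.100°) = 0.0184, h₀ = 1.5524 rad.
Bracket: h₀ sin ϕ sin δ + cos ϕ cos δ sin h₀ = 1.5524×-0.04536×0.37622 + 0.99897×0.92653×0.99983 = -0.026492 + 0.925418 = 0.898926.
Q̄ = (S_0/π) × [bracket] = (1361/π) × 0.898926 = 389.43 W/m².
Ratio Q̄_A / Q̄_B = 384.88 / 389.43 = 0.9883.

Q̄_A / Q̄_B ≈ 0.988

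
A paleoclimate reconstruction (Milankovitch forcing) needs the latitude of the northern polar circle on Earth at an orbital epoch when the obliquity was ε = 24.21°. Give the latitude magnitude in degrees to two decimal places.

The polar circle is the lowest latitude that experiences at least one full rotation of continuous daylight at the northern-summer solstice; it lies at |φ| = 90° − ε = 90° − 24.21° = 65.79°.

65.79°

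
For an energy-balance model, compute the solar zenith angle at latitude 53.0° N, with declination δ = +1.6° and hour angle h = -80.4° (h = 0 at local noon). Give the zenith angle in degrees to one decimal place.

θ_z = 83.0°

cos θ_z = sin φ sin δ + cos φ cos δ cos h = 0.022299 + 0.100325 = 0.122624.
θ_z = arccos(0.122624) = 83.0°.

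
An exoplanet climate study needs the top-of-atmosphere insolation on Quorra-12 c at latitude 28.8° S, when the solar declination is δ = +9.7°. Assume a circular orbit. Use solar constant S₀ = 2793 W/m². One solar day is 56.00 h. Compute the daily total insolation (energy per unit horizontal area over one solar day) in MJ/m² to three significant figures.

133 MJ/m²

cos H₀ = −tan(-28.8°) tan(+9.700°) = 0.0940, H₀ = 1.4767 rad.
Bracket: H₀ sin φ sin δ + cos φ cos δ sin H₀ = 1.4767×-0.48175×0.16849 + 0.87631×0.98570×0.99557 = -0.119864 + 0.859952 = 0.740088.
Q̄ = (S₀/π) × [bracket] = (2793/π) × 0.740088 = 657.97 W/m².
Daily total = Q̄ × 56.00 h × 3600 s/h = 657.97 × 56.00 × 3600 / 10⁶ = 132.6 MJ/m².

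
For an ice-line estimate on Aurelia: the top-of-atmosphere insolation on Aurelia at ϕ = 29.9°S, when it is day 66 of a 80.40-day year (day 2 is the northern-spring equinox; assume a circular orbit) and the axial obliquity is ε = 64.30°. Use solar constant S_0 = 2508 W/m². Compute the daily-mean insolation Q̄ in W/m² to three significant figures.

Q̄ ≈ 1.08e+03 W/m²

Solar longitude: L_s = 360° × (66 − 2)/80.40 = 286.567°.
sin δ = sin 64.30° × sin 286.567° = -0.86367, so δ = -59.731°.
cos h₀ = −tan(-29.9°) tan(-59.731°) = -0.9853, h₀ = 2.9697 rad.
Bracket: h₀ sin ϕ sin δ + cos ϕ cos δ sin h₀ = 2.9697×-0.49849×-0.86367 + 0.86690×0.50406×0.17102 = 1.278547 + 0.074731 = 1.353278.
Q̄ = (S_0/π) × [bracket] = (2508/π) × 1.353278 = 1080 W/m².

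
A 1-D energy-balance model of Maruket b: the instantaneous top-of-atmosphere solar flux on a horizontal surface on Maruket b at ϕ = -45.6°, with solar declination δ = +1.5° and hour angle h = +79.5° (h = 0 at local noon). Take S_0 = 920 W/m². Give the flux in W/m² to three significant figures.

cos θ_z = sin ϕ sin δ + cos ϕ cos δ cos h = -0.018703 + 0.127460 = 0.108757.
Flux = S_0 · cos θ_z = 920 × 0.108757 = 100.1 W/m².

100 W/m²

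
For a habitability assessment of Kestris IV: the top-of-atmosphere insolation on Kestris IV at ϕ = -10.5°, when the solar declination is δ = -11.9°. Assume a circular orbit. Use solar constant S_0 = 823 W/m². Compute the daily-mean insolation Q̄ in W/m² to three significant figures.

cos h₀ = −tan(-10.5°) tan(-11.900°) = -0.0391, h₀ = 1.6099 rad.
Bracket: h₀ sin ϕ sin δ + cos ϕ cos δ sin h₀ = 1.6099×-0.18224×-0.20620 + 0.98325×0.97851×0.99924 = 0.060497 + 0.961389 = 1.021886.
Q̄ = (S_0/π) × [bracket] = (823/π) × 1.021886 = 267.7 W/m².

Q̄ ≈ 268 W/m²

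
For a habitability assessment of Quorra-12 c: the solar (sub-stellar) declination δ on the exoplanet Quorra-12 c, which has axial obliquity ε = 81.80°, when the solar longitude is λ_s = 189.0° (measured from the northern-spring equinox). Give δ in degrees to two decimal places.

δ = -8.91°

sin δ = sin ε · sin λ_s = sin 81.80° × sin 189.0° = -0.154835.
δ = arcsin(-0.154835) = -8.91°.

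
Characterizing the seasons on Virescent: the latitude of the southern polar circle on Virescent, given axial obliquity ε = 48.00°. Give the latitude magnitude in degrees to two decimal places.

42.00°

The polar circle is the lowest latitude that experiences at least one full rotation of continuous darkness at the northern-summer solstice; it lies at |ϕ| = 90° − ε = 90° − 48.00° = 42.00°.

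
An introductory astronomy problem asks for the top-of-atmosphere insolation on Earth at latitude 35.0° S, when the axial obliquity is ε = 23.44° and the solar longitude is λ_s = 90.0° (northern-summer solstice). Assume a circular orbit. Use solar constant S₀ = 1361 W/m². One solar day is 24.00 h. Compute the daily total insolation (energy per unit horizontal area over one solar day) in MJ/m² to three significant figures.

16.0 MJ/m²

Solar declination: sin δ = sin ε · sin λ_s = sin 23.44° × sin 90.0° = 0.39779, so δ = +23.440°.
cos H₀ = −tan(-35.0°) tan(+23.440°) = 0.3036, H₀ = 1.2623 rad.
Bracket: H₀ sin φ sin δ + cos φ cos δ sin H₀ = 1.2623×-0.57358×0.39779 + 0.81915×0.91748×0.95280 = -0.288012 + 0.716080 = 0.428068.
Q̄ = (S₀/π) × [bracket] = (1361/π) × 0.428068 = 185.45 W/m².
Daily total = Q̄ × 24.00 h × 3600 s/h = 185.45 × 24.00 × 3600 / 10⁶ = 16.02 MJ/m².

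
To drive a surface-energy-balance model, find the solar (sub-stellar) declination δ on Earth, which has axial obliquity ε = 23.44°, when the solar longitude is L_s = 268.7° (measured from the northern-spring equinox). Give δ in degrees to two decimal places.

δ = -23.43°

sin δ = sin ε · sin L_s = sin 23.44° × sin 268.7° = -0.397686.
δ = arcsin(-0.397686) = -23.43°.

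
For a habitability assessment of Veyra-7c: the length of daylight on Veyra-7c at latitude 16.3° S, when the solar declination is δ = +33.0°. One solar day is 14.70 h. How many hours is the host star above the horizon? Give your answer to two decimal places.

6.46 h

cos H₀ = −tan φ · tan δ = −tan(-16.3°) × tan(+33.000°) = 0.1899, so H₀ = 1.3797 rad = 79.05°.
Daylight = 2H₀/(2π) × 14.70 h = (1.3797/π) × 14.70 = 6.46 h.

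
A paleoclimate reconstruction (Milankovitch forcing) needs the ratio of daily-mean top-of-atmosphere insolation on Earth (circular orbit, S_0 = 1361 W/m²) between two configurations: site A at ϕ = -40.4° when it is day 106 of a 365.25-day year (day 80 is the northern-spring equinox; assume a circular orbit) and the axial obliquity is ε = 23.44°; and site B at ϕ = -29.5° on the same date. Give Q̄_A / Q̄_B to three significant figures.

— Configuration A (ϕ=-40.4°):
Solar longitude: L_s = 360° × (106 − 80)/365.25 = 25.626°.
sin δ = sin 23.44° × sin 25.626° = 0.17204, so δ = +9.907°.
cos h₀ = −tan(-40.4°) tan(+9.907°) = 0.1486, h₀ = 1.4216 rad.
Bracket: h₀ sin ϕ sin δ + cos ϕ cos δ sin h₀ = 1.4216×-0.64812×0.17204 + 0.76154×0.98509×0.98889 = -0.158512 + 0.741851 = 0.583339.
Q̄ = (S_0/π) × [bracket] = (1361/π) × 0.583339 = 252.71 W/m².
— Configuration B (ϕ=-29.5°):
cos h₀ = −tan(-29.5°) tan(+9.907°) = 0.0988, h₀ = 1.4718 rad.
Bracket: h₀ sin ϕ sin δ + cos ϕ cos δ sin h₀ = 1.4718×-0.49242×0.17204 + 0.87036×0.98509×0.99511 = -0.124685 + 0.853190 = 0.728505.
Q̄ = (S_0/π) × [bracket] = (1361/π) × 0.728505 = 315.60 W/m².
Ratio Q̄_A / Q̄_B = 252.71 / 315.60 = 0.8007.

Q̄_A / Q̄_B ≈ 0.801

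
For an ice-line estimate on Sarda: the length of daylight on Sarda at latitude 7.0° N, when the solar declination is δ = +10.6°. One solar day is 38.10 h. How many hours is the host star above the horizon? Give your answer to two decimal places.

19.33 h

cos H₀ = −tan φ · tan δ = −tan(+7.0°) × tan(+10.600°) = -0.0230, so H₀ = 1.5938 rad = 91.32°.
Daylight = 2H₀/(2π) × 38.10 h = (1.5938/π) × 38.10 = 19.33 h.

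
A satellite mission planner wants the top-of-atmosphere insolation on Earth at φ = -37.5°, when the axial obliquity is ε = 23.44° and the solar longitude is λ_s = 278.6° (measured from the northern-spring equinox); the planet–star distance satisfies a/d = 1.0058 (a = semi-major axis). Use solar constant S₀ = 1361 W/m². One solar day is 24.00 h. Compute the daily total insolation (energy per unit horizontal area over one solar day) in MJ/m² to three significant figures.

43.4 MJ/m²

Solar declination: sin δ = sin ε · sin λ_s = sin 23.44° × sin 278.6° = -0.39332, so δ = -23.161°.
cos H₀ = −tan(-37.5°) tan(-23.161°) = -0.3283, H₀ = 1.9053 rad.
Bracket: H₀ sin φ sin δ + cos φ cos δ sin H₀ = 1.9053×-0.60876×-0.39332 + 0.79335×0.91940×0.94459 = 0.456200 + 0.688990 = 1.145190.
Inverse-square distance factor (a/d)² = 1.0058² = 1.011634.
Q̄ = (S₀/π) × 1.011634 × [bracket] = (1361/π) × 1.011634 × 1.145190 = 501.89 W/m².
Daily total = Q̄ × 24.00 h × 3600 s/h = 501.89 × 24.00 × 3600 / 10⁶ = 43.36 MJ/m².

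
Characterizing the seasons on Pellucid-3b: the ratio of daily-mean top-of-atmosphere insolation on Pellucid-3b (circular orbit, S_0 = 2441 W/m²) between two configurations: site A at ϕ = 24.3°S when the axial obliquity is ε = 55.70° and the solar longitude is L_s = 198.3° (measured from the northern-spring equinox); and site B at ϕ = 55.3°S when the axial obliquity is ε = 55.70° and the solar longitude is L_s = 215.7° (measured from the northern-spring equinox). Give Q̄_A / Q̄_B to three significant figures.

Q̄_A / Q̄_B ≈ 0.818

— Configuration A (ϕ=-24.3°):
Solar declination: sin δ = sin ε · sin L_s = sin 55.70° × sin 198.3° = -0.25939, so δ = -15.034°.
cos h₀ = −tan(-24.3°) tan(-15.034°) = -0.1213, h₀ = 1.6924 rad.
Bracket: h₀ sin ϕ sin δ + cos ϕ cos δ sin h₀ = 1.6924×-0.41151×-0.25939 + 0.91140×0.96577×0.99262 = 0.180649 + 0.873707 = 1.054356.
Q̄ = (S_0/π) × [bracket] = (2441/π) × 1.054356 = 819.23 W/m².
— Configuration B (ϕ=-55.3°):
Solar declination: sin δ = sin ε · sin L_s = sin 55.70° × sin 215.7° = -0.48206, so δ = -28.820°.
cos h₀ = −tan(-55.3°) tan(-28.820°) = -0.7946, h₀ = 2.4892 rad.
Bracket: h₀ sin ϕ sin δ + cos ϕ cos δ sin h₀ = 2.4892×-0.82214×-0.48206 + 0.56928×0.87614×0.60712 = 0.986522 + 0.302813 = 1.289335.
Q̄ = (S_0/π) × [bracket] = (2441/π) × 1.289335 = 1001.8 W/m².
Ratio Q̄_A / Q̄_B = 819.23 / 1001.8 = 0.8178.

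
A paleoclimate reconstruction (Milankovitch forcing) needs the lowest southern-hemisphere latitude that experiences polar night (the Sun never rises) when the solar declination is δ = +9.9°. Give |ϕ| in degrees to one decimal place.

|ϕ| = 80.1°

Polar night requires cos h₀ = −tan ϕ tan δ ≥ 1, i.e. tan ϕ tan δ ≤ −1.
The boundary is |tan ϕ| · |tan δ| = 1, so |ϕ| = 90° − |δ| = 90° − 9.9° = 80.1° in the southern hemisphere.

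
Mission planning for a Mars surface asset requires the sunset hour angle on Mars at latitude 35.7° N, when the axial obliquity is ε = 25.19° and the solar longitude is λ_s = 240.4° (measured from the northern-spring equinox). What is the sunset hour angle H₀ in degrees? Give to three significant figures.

Solar declination: sin δ = sin ε · sin λ_s = sin 25.19° × sin 240.4° = -0.37008, so δ = -21.720°.
cos H₀ = −tan φ · tan δ = −tan(+35.7°) × tan(-21.720°) = 0.2862, so H₀ = 1.2805 rad = 73.37°.

H₀ = 73.4°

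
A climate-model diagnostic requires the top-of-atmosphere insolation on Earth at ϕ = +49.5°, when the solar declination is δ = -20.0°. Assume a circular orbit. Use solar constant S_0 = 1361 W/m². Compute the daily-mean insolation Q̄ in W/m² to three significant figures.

Q̄ ≈ 112 W/m²

cos h₀ = −tan(+49.5°) tan(-20.000°) = 0.4262, h₀ = 1.1306 rad.
Bracket: h₀ sin ϕ sin δ + cos ϕ cos δ sin h₀ = 1.1306×0.76041×-0.34202 + 0.64945×0.93969×0.90465 = -0.294041 + 0.552091 = 0.258050.
Q̄ = (S_0/π) × [bracket] = (1361/π) × 0.258050 = 111.8 W/m².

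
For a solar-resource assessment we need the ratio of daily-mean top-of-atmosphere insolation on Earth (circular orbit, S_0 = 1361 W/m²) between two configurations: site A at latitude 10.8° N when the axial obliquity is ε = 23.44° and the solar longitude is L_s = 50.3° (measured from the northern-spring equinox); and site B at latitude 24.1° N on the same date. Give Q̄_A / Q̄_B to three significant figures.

Q̄_A / Q̄_B ≈ 0.956

— Configuration A (ϕ=+10.8°):
Solar declination: sin δ = sin ε · sin L_s = sin 23.44° × sin 50.3° = 0.30606, so δ = +17.822°.
cos h₀ = −tan(+10.8°) tan(+17.822°) = -0.0613, h₀ = 1.6322 rad.
Bracket: h₀ sin ϕ sin δ + cos ϕ cos δ sin h₀ = 1.6322×0.18738×0.30606 + 0.98229×0.95201×0.99812 = 0.093606 + 0.933392 = 1.026998.
Q̄ = (S_0/π) × [bracket] = (1361/π) × 1.026998 = 444.92 W/m².
— Configuration B (ϕ=+24.1°):
cos h₀ = −tan(+24.1°) tan(+17.822°) = -0.1438, h₀ = 1.7151 rad.
Bracket: h₀ sin ϕ sin δ + cos ϕ cos δ sin h₀ = 1.7151×0.40833×0.30606 + 0.91283×0.95201×0.98961 = 0.214342 + 0.859994 = 1.074336.
Q̄ = (S_0/π) × [bracket] = (1361/π) × 1.074336 = 465.42 W/m².
Ratio Q̄_A / Q̄_B = 444.92 / 465.42 = 0.9560.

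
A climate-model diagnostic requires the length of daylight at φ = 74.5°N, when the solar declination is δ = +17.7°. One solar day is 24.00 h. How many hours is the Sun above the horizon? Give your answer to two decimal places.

Sunrise equation: cos H₀ = −tan φ · tan δ = -1.1508 ≤ −1, so the Sun never sets (polar day) and H₀ = π.
Daylight = 2H₀/(2π) × 24.00 h = (3.1416/π) × 24.00 = 24.00 h.

24.00 h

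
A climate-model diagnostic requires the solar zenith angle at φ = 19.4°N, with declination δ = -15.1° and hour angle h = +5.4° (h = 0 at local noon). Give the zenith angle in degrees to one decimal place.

θ_z = 34.9°

cos θ_z = sin φ sin δ + cos φ cos δ cos h = -0.086529 + 0.906614 = 0.820085.
θ_z = arccos(0.820085) = 34.9°.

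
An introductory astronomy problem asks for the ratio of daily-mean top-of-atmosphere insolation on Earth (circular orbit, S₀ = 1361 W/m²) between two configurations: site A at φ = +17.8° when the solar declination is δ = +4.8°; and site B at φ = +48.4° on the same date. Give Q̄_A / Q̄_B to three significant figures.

Q̄_A / Q̄_B ≈ 1.30

— Configuration A (φ=+17.8°):
cos H₀ = −tan(+17.8°) tan(+4.800°) = -0.0270, H₀ = 1.5978 rad.
Bracket: H₀ sin φ sin δ + cos φ cos δ sin H₀ = 1.5978×0.30570×0.08368 + 0.95213×0.99649×0.99964 = 0.040873 + 0.948446 = 0.989319.
Q̄ = (S₀/π) × [bracket] = (1361/π) × 0.989319 = 428.59 W/m².
— Configuration B (φ=+48.4°):
cos H₀ = −tan(+48.4°) tan(+4.800°) = -0.0946, H₀ = 1.6655 rad.
Bracket: H₀ sin φ sin δ + cos φ cos δ sin H₀ = 1.6655×0.74780×0.08368 + 0.66393×0.99649×0.99552 = 0.104220 + 0.658636 = 0.762856.
Q̄ = (S₀/π) × [bracket] = (1361/π) × 0.762856 = 330.48 W/m².
Ratio Q̄_A / Q̄_B = 428.59 / 330.48 = 1.297.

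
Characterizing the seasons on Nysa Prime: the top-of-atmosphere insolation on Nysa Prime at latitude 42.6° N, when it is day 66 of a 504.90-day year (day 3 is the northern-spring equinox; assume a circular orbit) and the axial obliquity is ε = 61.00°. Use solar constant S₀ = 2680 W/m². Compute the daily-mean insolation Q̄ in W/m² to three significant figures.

Solar longitude: λ_s = 360° × (66 − 3)/504.90 = 44.920°.
sin δ = sin 61.00° × sin 44.920° = 0.61758, so δ = +38.140°.
cos H₀ = −tan(+42.6°) tan(+38.140°) = -0.7221, H₀ = 2.3776 rad.
Bracket: H₀ sin φ sin δ + cos φ cos δ sin H₀ = 2.3776×0.67688×0.61758 + 0.73610×0.78651×0.69184 = 0.993902 + 0.400541 = 1.394443.
Q̄ = (S₀/π) × [bracket] = (2680/π) × 1.394443 = 1190 W/m².

Q̄ ≈ 1.19e+03 W/m²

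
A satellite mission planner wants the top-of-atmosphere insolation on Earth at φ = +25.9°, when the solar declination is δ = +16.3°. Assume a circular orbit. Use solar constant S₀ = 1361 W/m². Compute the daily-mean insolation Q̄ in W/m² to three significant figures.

Q̄ ≈ 461 W/m²

cos H₀ = −tan(+25.9°) tan(+16.300°) = -0.1420, H₀ = 1.7133 rad.
Bracket: H₀ sin φ sin δ + cos φ cos δ sin H₀ = 1.7133×0.43680×0.28067 + 0.89956×0.95981×0.98987 = 0.210045 + 0.854660 = 1.064705.
Q̄ = (S₀/π) × [bracket] = (1361/π) × 1.064705 = 461.3 W/m².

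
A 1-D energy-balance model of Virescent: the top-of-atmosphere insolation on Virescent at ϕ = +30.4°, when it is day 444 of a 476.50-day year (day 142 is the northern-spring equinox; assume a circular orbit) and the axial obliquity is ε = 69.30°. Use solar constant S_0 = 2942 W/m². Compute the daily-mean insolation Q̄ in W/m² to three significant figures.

Solar longitude: L_s = 360° × (444 − 142)/476.50 = 228.164°.
sin δ = sin 69.30° × sin 228.164° = -0.69696, so δ = -44.183°.
cos h₀ = −tan(+30.4°) tan(-44.183°) = 0.5702, h₀ = 0.9640 rad.
Bracket: h₀ sin ϕ sin δ + cos ϕ cos δ sin h₀ = 0.9640×0.50603×-0.69696 + 0.86251×0.71711×0.82150 = -0.339986 + 0.508110 = 0.168124.
Q̄ = (S_0/π) × [bracket] = (2942/π) × 0.168124 = 157.4 W/m².

Q̄ ≈ 157 W/m²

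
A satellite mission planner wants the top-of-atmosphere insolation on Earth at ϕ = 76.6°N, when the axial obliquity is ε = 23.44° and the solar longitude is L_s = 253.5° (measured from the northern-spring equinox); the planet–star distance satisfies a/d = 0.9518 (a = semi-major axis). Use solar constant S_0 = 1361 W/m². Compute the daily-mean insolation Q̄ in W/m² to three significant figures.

Q̄ ≈ 0.00 W/m²

Solar declination: sin δ = sin ε · sin L_s = sin 23.44° × sin 253.5° = -0.38141, so δ = -22.421°.
cos h₀ = −tan(+76.6°) tan(-22.421°) = 1.7319 ≥ 1 ⇒ polar night, h₀ = 0 and Q̄ = 0.
Inverse-square distance factor (a/d)² = 0.9518² = 0.905923.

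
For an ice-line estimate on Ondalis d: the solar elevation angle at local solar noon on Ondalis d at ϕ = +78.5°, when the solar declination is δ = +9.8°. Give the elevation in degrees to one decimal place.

At local noon the hour angle is zero, so the zenith angle equals |ϕ − δ| = |+78.5° − (+9.800°)| = 68.700°.
Elevation = 90° − 68.700° = 21.3°.

21.3°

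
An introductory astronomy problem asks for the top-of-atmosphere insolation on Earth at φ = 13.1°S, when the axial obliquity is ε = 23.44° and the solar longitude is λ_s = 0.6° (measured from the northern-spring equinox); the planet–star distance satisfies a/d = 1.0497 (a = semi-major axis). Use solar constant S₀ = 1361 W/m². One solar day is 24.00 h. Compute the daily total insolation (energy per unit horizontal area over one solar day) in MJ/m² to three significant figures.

Solar declination: sin δ = sin ε · sin λ_s = sin 23.44° × sin 0.6° = 0.00417, so δ = +0.239°.
cos H₀ = −tan(-13.1°) tan(+0.239°) = 0.0010, H₀ = 1.5698 rad.
Bracket: H₀ sin φ sin δ + cos φ cos δ sin H₀ = 1.5698×-0.22665×0.00417 + 0.97398×0.99999×1.00000 = -0.001484 + 0.973970 = 0.972486.
Inverse-square distance factor (a/d)² = 1.0497² = 1.101870.
Q̄ = (S₀/π) × 1.101870 × [bracket] = (1361/π) × 1.101870 × 0.972486 = 464.22 W/m².
Daily total = Q̄ × 24.00 h × 3600 s/h = 464.22 × 24.00 × 3600 / 10⁶ = 40.11 MJ/m².

40.1 MJ/m²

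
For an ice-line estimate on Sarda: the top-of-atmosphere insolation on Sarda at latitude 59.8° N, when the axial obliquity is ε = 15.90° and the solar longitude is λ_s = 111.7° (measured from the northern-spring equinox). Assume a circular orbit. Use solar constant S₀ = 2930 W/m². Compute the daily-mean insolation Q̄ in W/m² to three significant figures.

Solar declination: sin δ = sin ε · sin λ_s = sin 15.90° × sin 111.7° = 0.25454, so δ = +14.747°.
cos H₀ = −tan(+59.8°) tan(+14.747°) = -0.4522, H₀ = 2.0401 rad.
Bracket: H₀ sin φ sin δ + cos φ cos δ sin H₀ = 2.0401×0.86427×0.25454 + 0.50302×0.96706×0.89189 = 0.448804 + 0.433860 = 0.882664.
Q̄ = (S₀/π) × [bracket] = (2930/π) × 0.882664 = 823.2 W/m².

Q̄ ≈ 823 W/m²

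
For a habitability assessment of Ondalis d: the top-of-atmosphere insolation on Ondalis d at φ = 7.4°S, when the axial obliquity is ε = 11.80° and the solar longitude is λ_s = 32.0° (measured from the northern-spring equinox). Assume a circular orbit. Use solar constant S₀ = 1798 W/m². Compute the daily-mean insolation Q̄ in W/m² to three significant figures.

Q̄ ≈ 552 W/m²

Solar declination: sin δ = sin ε · sin λ_s = sin 11.80° × sin 32.0° = 0.10837, so δ = +6.221°.
cos H₀ = −tan(-7.4°) tan(+6.221°) = 0.0142, H₀ = 1.5566 rad.
Bracket: H₀ sin φ sin δ + cos φ cos δ sin H₀ = 1.5566×-0.12880×0.10837 + 0.99167×0.99411×0.99990 = -0.021727 + 0.985730 = 0.964003.
Q̄ = (S₀/π) × [bracket] = (1798/π) × 0.964003 = 551.7 W/m².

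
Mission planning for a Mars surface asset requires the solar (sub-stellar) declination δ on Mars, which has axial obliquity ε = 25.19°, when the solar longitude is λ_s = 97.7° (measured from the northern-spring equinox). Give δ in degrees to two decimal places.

sin δ = sin ε · sin λ_s = sin 25.19° × sin 97.7° = 0.421784.
δ = arcsin(0.421784) = +24.95°.

δ = +24.95°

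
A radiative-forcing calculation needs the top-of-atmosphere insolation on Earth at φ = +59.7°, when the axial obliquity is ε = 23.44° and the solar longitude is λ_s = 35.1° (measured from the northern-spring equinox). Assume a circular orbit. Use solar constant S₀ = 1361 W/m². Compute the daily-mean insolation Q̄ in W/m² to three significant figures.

Q̄ ≈ 365 W/m²

Solar declination: sin δ = sin ε · sin λ_s = sin 23.44° × sin 35.1° = 0.22873, so δ = +13.222°.
cos H₀ = −tan(+59.7°) tan(+13.222°) = -0.4021, H₀ = 1.9846 rad.
Bracket: H₀ sin φ sin δ + cos φ cos δ sin H₀ = 1.9846×0.86340×0.22873 + 0.50453×0.97349×0.91560 = 0.391930 + 0.449701 = 0.841631.
Q̄ = (S₀/π) × [bracket] = (1361/π) × 0.841631 = 364.6 W/m².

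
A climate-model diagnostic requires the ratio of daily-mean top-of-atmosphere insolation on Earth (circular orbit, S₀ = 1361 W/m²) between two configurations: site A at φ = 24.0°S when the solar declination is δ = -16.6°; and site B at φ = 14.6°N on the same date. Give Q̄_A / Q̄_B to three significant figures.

— Configuration A (φ=-24.0°):
cos H₀ = −tan(-24.0°) tan(-16.600°) = -0.1327, H₀ = 1.7039 rad.
Bracket: H₀ sin φ sin δ + cos φ cos δ sin H₀ = 1.7039×-0.40674×-0.28569 + 0.91355×0.95832×0.99115 = 0.197996 + 0.867725 = 1.065721.
Q̄ = (S₀/π) × [bracket] = (1361/π) × 1.065721 = 461.69 W/m².
— Configuration B (φ=+14.6°):
cos H₀ = −tan(+14.6°) tan(-16.600°) = 0.0777, H₀ = 1.4931 rad.
Bracket: H₀ sin φ sin δ + cos φ cos δ sin H₀ = 1.4931×0.25207×-0.28569 + 0.96771×0.95832×0.99698 = -0.107524 + 0.924575 = 0.817051.
Q̄ = (S₀/π) × [bracket] = (1361/π) × 0.817051 = 353.96 W/m².
Ratio Q̄_A / Q̄_B = 461.69 / 353.96 = 1.304.

Q̄_A / Q̄_B ≈ 1.30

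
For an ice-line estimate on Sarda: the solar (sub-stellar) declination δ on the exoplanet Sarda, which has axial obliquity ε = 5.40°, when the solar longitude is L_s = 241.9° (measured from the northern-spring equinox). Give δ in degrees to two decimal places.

sin δ = sin ε · sin L_s = sin 5.40° × sin 241.9° = -0.083015.
δ = arcsin(-0.083015) = -4.76°.

δ = -4.76°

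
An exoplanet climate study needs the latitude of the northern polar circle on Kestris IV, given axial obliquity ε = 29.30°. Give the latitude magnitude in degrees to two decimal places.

The polar circle is the lowest latitude that experiences at least one full rotation of continuous daylight at the northern-summer solstice; it lies at |φ| = 90° − ε = 90° − 29.30° = 60.70°.

60.70°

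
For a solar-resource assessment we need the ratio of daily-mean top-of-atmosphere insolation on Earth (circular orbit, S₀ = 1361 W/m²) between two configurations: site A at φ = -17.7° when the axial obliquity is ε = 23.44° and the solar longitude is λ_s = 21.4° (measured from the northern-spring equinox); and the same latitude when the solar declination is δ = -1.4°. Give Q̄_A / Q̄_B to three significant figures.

Q̄_A / Q̄_B ≈ 0.907

— Configuration A (φ=-17.7°):
Solar declination: sin δ = sin ε · sin λ_s = sin 23.44° × sin 21.4° = 0.14514, so δ = +8.346°.
cos H₀ = −tan(-17.7°) tan(+8.346°) = 0.0468, H₀ = 1.5240 rad.
Bracket: H₀ sin φ sin δ + cos φ cos δ sin H₀ = 1.5240×-0.30403×0.14514 + 0.95266×0.98941×0.99890 = -0.067249 + 0.941535 = 0.874286.
Q̄ = (S₀/π) × [bracket] = (1361/π) × 0.874286 = 378.76 W/m².
— Configuration B (φ=-17.7°):
cos H₀ = −tan(-17.7°) tan(-1.400°) = -0.0078, H₀ = 1.5786 rad.
Bracket: H₀ sin φ sin δ + cos φ cos δ sin H₀ = 1.5786×-0.30403×-0.02443 + 0.95266×0.99970×0.99997 = 0.011725 + 0.952346 = 0.964071.
Q̄ = (S₀/π) × [bracket] = (1361/π) × 0.964071 = 417.65 W/m².
Ratio Q̄_A / Q̄_B = 378.76 / 417.65 = 0.9069.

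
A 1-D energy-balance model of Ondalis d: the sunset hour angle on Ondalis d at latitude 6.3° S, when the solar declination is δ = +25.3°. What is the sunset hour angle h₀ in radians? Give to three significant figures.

h₀ = 1.52 rad

cos h₀ = −tan ϕ · tan δ = −tan(-6.3°) × tan(+25.300°) = 0.0522, so h₀ = 1.5186 rad = 87.01°.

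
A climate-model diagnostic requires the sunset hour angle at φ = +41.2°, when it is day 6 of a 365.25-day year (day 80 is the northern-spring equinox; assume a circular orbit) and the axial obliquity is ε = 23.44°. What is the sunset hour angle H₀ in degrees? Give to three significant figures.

H₀ = 68.9°

Solar longitude: λ_s = 360° × (6 − 80)/365.25 = -72.936°, i.e. -72.936° + 360° = 287.064°.
sin δ = sin 23.44° × sin 287.064° = -0.38028, so δ = -22.351°.
cos H₀ = −tan φ · tan δ = −tan(+41.2°) × tan(-22.351°) = 0.3600, so H₀ = 1.2026 rad = 68.90°.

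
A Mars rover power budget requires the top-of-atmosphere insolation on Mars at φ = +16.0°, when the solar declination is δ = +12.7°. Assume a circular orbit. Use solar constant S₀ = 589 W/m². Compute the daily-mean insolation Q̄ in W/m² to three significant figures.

cos H₀ = −tan(+16.0°) tan(+12.700°) = -0.0646, H₀ = 1.6355 rad.
Bracket: H₀ sin φ sin δ + cos φ cos δ sin H₀ = 1.6355×0.27564×0.21985 + 0.96126×0.97553×0.99791 = 0.099110 + 0.935778 = 1.034888.
Q̄ = (S₀/π) × [bracket] = (589/π) × 1.034888 = 194.0 W/m².

Q̄ ≈ 194 W/m²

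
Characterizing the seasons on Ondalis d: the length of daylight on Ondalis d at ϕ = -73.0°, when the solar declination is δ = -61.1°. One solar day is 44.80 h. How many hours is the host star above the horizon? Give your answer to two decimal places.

Sunrise equation: cos h₀ = −tan ϕ · tan δ = -5.9251 ≤ −1, so the host star never sets (polar day) and h₀ = π.
Daylight = 2h₀/(2π) × 44.80 h = (3.1416/π) × 44.80 = 44.80 h.

44.80 h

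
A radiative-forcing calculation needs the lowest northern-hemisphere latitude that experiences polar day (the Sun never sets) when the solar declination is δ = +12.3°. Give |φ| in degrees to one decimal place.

|φ| = 77.7°

Polar day requires cos H₀ = −tan φ tan δ ≤ −1, i.e. tan φ tan δ ≥ 1.
The boundary is |tan φ| · |tan δ| = 1, so |φ| = 90° − |δ| = 90° − 12.3° = 77.7° in the northern hemisphere.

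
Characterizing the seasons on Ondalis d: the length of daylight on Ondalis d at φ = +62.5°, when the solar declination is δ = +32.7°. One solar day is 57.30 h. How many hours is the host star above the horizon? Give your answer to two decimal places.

Sunrise equation: cos H₀ = −tan φ · tan δ = -1.2332 ≤ −1, so the host star never sets (polar day) and H₀ = π.
Daylight = 2H₀/(2π) × 57.30 h = (3.1416/π) × 57.30 = 57.30 h.

57.30 h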